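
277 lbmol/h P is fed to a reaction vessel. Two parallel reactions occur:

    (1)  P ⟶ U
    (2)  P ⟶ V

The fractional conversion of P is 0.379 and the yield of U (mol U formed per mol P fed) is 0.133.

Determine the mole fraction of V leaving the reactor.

0.246

Yield of U: 1ξ₁ / 277 = 0.133 → ξ₁ = 36.84 lbmol/h.
Conversion of P: 1ξ₁ + 1ξ₂ = 0.379 × 277 = 105 → ξ₂ = 68.14 lbmol/h.
Outlet amounts (n = n₀ + Σ ν·ξ):
  P: 277 − 1(36.84) − 1(68.14) = 172
  U: 0 + 1(36.84) = 36.84
  V: 0 + 1(68.14) = 68.14
Total out = 277 lbmol/h; y_V = 68.14 / 277 = 0.246.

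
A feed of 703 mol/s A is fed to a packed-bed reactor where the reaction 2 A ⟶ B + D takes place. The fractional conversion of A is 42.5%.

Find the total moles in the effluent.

A reacted = 0.425 × 703 = 298.8 mol/s; ν_A = −2, so ξ = 298.8/2 = 149.4 mol/s.
Outlet amounts (n = n₀ + ν ξ):
  A: 703 − 2(149.4) = 404.2
  B: 0 + 1(149.4) = 149.4
  D: 0 + 1(149.4) = 149.4
Total out = 404.2 + 149.4 + 149.4 = 703 mol/s.

703 mol/s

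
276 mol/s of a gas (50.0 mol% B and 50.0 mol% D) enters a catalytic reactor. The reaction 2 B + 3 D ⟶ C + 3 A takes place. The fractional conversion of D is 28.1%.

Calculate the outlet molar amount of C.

D reacted = 0.281 × 138 = 38.78 mol/s; ν_D = −3, so ξ = 38.78/3 = 12.93 mol/s.
Outlet amounts (n = n₀ + ν ξ):
  B: 138 − 2(12.93) = 112.1
  D: 138 − 3(12.93) = 99.22
  C: 0 + 1(12.93) = 12.93
  A: 0 + 3(12.93) = 38.78

12.9 mol/s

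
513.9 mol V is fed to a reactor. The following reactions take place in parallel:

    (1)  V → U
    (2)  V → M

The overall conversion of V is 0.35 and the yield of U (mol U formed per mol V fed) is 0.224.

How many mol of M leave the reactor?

Yield of U: 1ξ₁ / 513.9 = 0.224 → ξ₁ = 115.1 mol.
Conversion of V: 1ξ₁ + 1ξ₂ = 0.35 × 513.9 = 179.9 → ξ₂ = 64.75 mol.
Outlet amounts (n = n₀ + Σ ν·ξ):
  V: 513.9 − 1(115.1) − 1(64.75) = 334
  U: 0 + 1(115.1) = 115.1
  M: 0 + 1(64.75) = 64.75

64.8 mol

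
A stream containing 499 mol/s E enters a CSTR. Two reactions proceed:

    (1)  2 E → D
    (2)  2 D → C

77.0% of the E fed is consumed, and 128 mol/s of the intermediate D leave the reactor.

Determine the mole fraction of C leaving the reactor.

Conversion of E: E consumed = 2ξ₁ = 0.77 × 499 → ξ₁ = 192.1 mol/s.
D balance: n_D = 0 + 1ξ₁ − 2ξ₂ = 128 → ξ₂ = (1·192.1 − 128)/2 = 32.06 mol/s.
Outlet amounts (n = n₀ + Σ ν·ξ):
  E: 499 − 2(192.1) = 114.8
  D: 0 + 1(192.1) − 2(32.06) = 128
  C: 0 + 1(32.06) = 32.06
Total out = 274.8 mol/s; y_C = 32.06 / 274.8 = 0.1166.

0.117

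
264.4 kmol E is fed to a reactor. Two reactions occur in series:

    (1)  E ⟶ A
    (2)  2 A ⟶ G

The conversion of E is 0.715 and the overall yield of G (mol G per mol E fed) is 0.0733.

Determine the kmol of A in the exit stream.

150 kmol

Conversion of E: E consumed = 1ξ₁ = 0.715 × 264.4 → ξ₁ = 189 kmol.
Yield of G: 1ξ₂ / 264.4 = 0.0733 → ξ₂ = 19.38 kmol.
Outlet amounts (n = n₀ + Σ ν·ξ):
  E: 264.4 − 1(189) = 75.35
  A: 0 + 1(189) − 2(19.38) = 150.3
  G: 0 + 1(19.38) = 19.38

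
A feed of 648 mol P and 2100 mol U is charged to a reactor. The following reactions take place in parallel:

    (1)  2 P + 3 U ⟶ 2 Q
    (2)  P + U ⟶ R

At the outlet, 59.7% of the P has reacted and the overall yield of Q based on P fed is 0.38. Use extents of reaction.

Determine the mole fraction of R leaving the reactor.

Yield of Q: 2ξ₁ / 648 = 0.38 → ξ₁ = 123.1 mol.
Conversion of P: 2ξ₁ + 1ξ₂ = 0.597 × 648 = 386.9 → ξ₂ = 140.6 mol.
Outlet amounts (n = n₀ + Σ ν·ξ):
  P: 648 − 2(123.1) − 1(140.6) = 261.1
  U: 2100 − 3(123.1) − 1(140.6) = 1590
  Q: 0 + 2(123.1) = 246.2
  R: 0 + 1(140.6) = 140.6
Total out = 2238 mol; y_R = 140.6 / 2238 = 0.06283.

0.0628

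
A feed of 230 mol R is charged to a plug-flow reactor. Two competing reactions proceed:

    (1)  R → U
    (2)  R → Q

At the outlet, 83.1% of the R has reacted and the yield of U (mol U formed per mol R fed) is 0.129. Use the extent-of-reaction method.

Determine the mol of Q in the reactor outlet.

161 mol

Yield of U: 1ξ₁ / 230 = 0.129 → ξ₁ = 29.67 mol.
Conversion of R: 1ξ₁ + 1ξ₂ = 0.831 × 230 = 191.1 → ξ₂ = 161.5 mol.
Outlet amounts (n = n₀ + Σ ν·ξ):
  R: 230 − 1(29.67) − 1(161.5) = 38.87
  U: 0 + 1(29.67) = 29.67
  Q: 0 + 1(161.5) = 161.5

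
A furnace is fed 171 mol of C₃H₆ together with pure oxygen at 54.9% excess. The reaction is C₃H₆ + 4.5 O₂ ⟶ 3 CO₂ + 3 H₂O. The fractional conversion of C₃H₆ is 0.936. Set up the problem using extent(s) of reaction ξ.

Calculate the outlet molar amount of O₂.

472 mol

Stoichiometric O₂ = 4.5 × 171 = 769.5 mol; O₂ fed = 769.5 × 1.549 = 1192 mol.
Fuel reacted = 0.936 × 171 → ξ = 160.1 mol.
Outlet (n = n₀ + ν ξ):
  C₃H₆: 171 − 1(160.1) = 10.94
  O₂: 1192 − 4.5(160.1) = 471.7
  CO₂: 0 + 3(160.1) = 480.2
  H₂O: 0 + 3(160.1) = 480.2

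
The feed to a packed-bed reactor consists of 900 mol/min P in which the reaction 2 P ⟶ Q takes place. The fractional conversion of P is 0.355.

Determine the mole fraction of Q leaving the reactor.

P reacted = 0.355 × 900 = 319.5 mol/min; ν_P = −2, so ξ = 319.5/2 = 159.8 mol/min.
Outlet amounts (n = n₀ + ν ξ):
  P: 900 − 2(159.8) = 580.5
  Q: 0 + 1(159.8) = 159.8
Total out = 740.2 mol/min; y_Q = 159.8 / 740.2 = 0.2158.

0.216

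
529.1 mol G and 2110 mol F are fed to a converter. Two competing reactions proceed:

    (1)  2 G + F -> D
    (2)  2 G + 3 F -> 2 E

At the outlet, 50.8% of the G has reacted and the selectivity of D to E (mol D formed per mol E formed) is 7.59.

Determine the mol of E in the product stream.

16.6 mol

Conversion of G: G consumed = 0.508 × 529.1 = 268.8 mol = 2ξ₁ + 2ξ₂.
Selectivity: 1ξ₁ / (2ξ₂) = 7.59 → ξ₁ = 15.18 ξ₂.
Substitute: (2·15.18 + 2) ξ₂ = 268.8 → ξ₂ = 8.306 mol, ξ₁ = 126.1 mol.
Outlet amounts (n = n₀ + Σ ν·ξ):
  G: 529.1 − 2(126.1) − 2(8.306) = 260.3
  F: 2110 − 1(126.1) − 3(8.306) = 1959
  D: 0 + 1(126.1) = 126.1
  E: 0 + 2(8.306) = 16.61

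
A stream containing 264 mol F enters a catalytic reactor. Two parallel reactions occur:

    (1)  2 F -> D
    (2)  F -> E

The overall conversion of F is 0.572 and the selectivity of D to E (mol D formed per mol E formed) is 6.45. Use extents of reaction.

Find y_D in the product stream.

Conversion of F: F consumed = 0.572 × 264 = 151 mol = 2ξ₁ + 1ξ₂.
Selectivity: 1ξ₁ / (1ξ₂) = 6.45 → ξ₁ = 6.45 ξ₂.
Substitute: (2·6.45 + 1) ξ₂ = 151 → ξ₂ = 10.86 mol, ξ₁ = 70.07 mol.
Outlet amounts (n = n₀ + Σ ν·ξ):
  F: 264 − 2(70.07) − 1(10.86) = 113
  D: 0 + 1(70.07) = 70.07
  E: 0 + 1(10.86) = 10.86
Total out = 193.9 mol; y_D = 70.07 / 193.9 = 0.3613.

0.361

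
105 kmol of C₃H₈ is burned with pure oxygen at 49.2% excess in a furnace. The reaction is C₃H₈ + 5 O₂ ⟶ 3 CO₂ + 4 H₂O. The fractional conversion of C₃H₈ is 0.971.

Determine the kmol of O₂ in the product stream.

274 kmol

Stoichiometric O₂ = 5 × 105 = 525 kmol; O₂ fed = 525 × 1.492 = 783.3 kmol.
Fuel reacted = 0.971 × 105 → ξ = 102 kmol.
Outlet (n = n₀ + ν ξ):
  C₃H₈: 105 − 1(102) = 3.045
  O₂: 783.3 − 5(102) = 273.5
  CO₂: 0 + 3(102) = 305.9
  H₂O: 0 + 4(102) = 407.8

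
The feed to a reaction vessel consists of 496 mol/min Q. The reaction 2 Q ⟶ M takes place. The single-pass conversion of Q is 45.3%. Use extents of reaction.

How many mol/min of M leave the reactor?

112 mol/min

Q reacted = 0.453 × 496 = 224.7 mol/min; ν_Q = −2, so ξ = 224.7/2 = 112.3 mol/min.
Outlet amounts (n = n₀ + ν ξ):
  Q: 496 − 2(112.3) = 271.3
  M: 0 + 1(112.3) = 112.3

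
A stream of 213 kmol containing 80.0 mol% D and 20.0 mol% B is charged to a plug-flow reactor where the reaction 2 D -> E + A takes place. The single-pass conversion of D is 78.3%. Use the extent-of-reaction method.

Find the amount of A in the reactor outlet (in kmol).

66.7 kmol

D reacted = 0.783 × 170.4 = 133.4 kmol; ν_D = −2, so ξ = 133.4/2 = 66.71 kmol.
Outlet amounts (n = n₀ + ν ξ):
  D: 170.4 − 2(66.71) = 36.98
  E: 0 + 1(66.71) = 66.71
  A: 0 + 1(66.71) = 66.71
  B: 42.6 (inert)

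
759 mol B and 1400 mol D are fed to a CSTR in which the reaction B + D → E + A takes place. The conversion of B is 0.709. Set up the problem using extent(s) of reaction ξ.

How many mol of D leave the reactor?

862 mol

B reacted = 0.709 × 759 = 538.1 mol; ν_B = −1, so ξ = 538.1/1 = 538.1 mol.
Outlet amounts (n = n₀ + ν ξ):
  B: 759 − 1(538.1) = 220.9
  D: 1400 − 1(538.1) = 861.9
  E: 0 + 1(538.1) = 538.1
  A: 0 + 1(538.1) = 538.1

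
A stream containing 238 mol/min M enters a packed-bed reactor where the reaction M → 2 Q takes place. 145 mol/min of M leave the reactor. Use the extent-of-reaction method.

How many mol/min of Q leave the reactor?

186 mol/min

For M: n = n₀ − 1ξ → 145 = 238 − 1ξ, giving ξ = 93 mol/min.
Outlet amounts (n = n₀ + ν ξ):
  M: 238 − 1(93) = 145
  Q: 0 + 2(93) = 186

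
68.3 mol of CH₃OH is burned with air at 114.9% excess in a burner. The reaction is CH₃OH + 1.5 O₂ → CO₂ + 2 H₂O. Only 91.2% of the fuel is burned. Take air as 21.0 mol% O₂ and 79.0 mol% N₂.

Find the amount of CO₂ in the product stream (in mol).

62.3 mol

Stoichiometric O₂ = 1.5 × 68.3 = 102.4 mol; O₂ fed = 102.4 × 2.149 = 220.2 mol.
N₂ fed = 220.2 × 79/21 = 828.2 mol.
Fuel reacted = 0.912 × 68.3 → ξ = 62.29 mol.
Outlet (n = n₀ + ν ξ):
  CH₃OH: 68.3 − 1(62.29) = 6.01
  O₂: 220.2 − 1.5(62.29) = 126.7
  N₂: 828.2 (inert)
  CO₂: 0 + 1(62.29) = 62.29
  H₂O: 0 + 2(62.29) = 124.6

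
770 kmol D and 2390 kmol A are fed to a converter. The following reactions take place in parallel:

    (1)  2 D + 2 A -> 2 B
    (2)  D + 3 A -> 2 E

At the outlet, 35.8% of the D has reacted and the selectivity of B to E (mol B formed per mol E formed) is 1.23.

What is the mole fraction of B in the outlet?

0.0699

Conversion of D: D consumed = 0.358 × 770 = 275.7 kmol = 2ξ₁ + 1ξ₂.
Selectivity: 2ξ₁ / (2ξ₂) = 1.23 → ξ₁ = 1.23 ξ₂.
Substitute: (2·1.23 + 1) ξ₂ = 275.7 → ξ₂ = 79.67 kmol, ξ₁ = 97.99 kmol.
Outlet amounts (n = n₀ + Σ ν·ξ):
  D: 770 − 2(97.99) − 1(79.67) = 494.3
  A: 2390 − 2(97.99) − 3(79.67) = 1955
  B: 0 + 2(97.99) = 196
  E: 0 + 2(79.67) = 159.3
Total out = 2805 kmol; y_B = 196 / 2805 = 0.06988.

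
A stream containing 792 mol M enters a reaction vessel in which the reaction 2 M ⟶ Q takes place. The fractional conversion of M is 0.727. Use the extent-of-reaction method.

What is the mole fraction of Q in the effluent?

M reacted = 0.727 × 792 = 575.8 mol; ν_M = −2, so ξ = 575.8/2 = 287.9 mol.
Outlet amounts (n = n₀ + ν ξ):
  M: 792 − 2(287.9) = 216.2
  Q: 0 + 1(287.9) = 287.9
Total out = 504.1 mol; y_Q = 287.9 / 504.1 = 0.5711.

0.571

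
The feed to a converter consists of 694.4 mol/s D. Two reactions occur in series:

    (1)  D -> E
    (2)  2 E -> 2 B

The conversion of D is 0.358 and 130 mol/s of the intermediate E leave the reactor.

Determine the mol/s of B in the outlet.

Conversion of D: D consumed = 1ξ₁ = 0.358 × 694.4 → ξ₁ = 248.6 mol/s.
E balance: n_E = 0 + 1ξ₁ − 2ξ₂ = 130 → ξ₂ = (1·248.6 − 130)/2 = 59.3 mol/s.
Outlet amounts (n = n₀ + Σ ν·ξ):
  D: 694.4 − 1(248.6) = 445.8
  E: 0 + 1(248.6) − 2(59.3) = 130
  B: 0 + 2(59.3) = 118.6

119 mol/s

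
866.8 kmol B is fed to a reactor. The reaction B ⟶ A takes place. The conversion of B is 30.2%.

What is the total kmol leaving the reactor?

B reacted = 0.302 × 866.8 = 261.8 kmol; ν_B = −1, so ξ = 261.8/1 = 261.8 kmol.
Outlet amounts (n = n₀ + ν ξ):
  B: 866.8 − 1(261.8) = 605
  A: 0 + 1(261.8) = 261.8
Total out = 605 + 261.8 = 866.8 kmol.

867 kmol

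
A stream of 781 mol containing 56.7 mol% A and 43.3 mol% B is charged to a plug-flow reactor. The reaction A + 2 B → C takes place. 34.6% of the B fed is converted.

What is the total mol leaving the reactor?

B reacted = 0.346 × 338.2 = 117 mol; ν_B = −2, so ξ = 117/2 = 58.5 mol.
Outlet amounts (n = n₀ + ν ξ):
  A: 442.8 − 1(58.5) = 384.3
  B: 338.2 − 2(58.5) = 221.2
  C: 0 + 1(58.5) = 58.5
Total out = 384.3 + 221.2 + 58.5 = 664 mol.

664 mol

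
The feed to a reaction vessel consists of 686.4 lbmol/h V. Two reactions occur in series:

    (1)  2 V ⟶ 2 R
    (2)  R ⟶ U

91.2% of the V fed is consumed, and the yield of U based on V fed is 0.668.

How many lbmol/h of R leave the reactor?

Conversion of V: V consumed = 2ξ₁ = 0.912 × 686.4 → ξ₁ = 313 lbmol/h.
Yield of U: 1ξ₂ / 686.4 = 0.668 → ξ₂ = 458.5 lbmol/h.
Outlet amounts (n = n₀ + Σ ν·ξ):
  V: 686.4 − 2(313) = 60.4
  R: 0 + 2(313) − 1(458.5) = 167.5
  U: 0 + 1(458.5) = 458.5

167 lbmol/h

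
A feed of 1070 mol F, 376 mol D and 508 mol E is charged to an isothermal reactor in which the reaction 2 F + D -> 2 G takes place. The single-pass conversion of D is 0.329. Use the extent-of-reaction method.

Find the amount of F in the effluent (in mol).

823 mol

D reacted = 0.329 × 376 = 123.7 mol; ν_D = −1, so ξ = 123.7/1 = 123.7 mol.
Outlet amounts (n = n₀ + ν ξ):
  F: 1070 − 2(123.7) = 822.6
  D: 376 − 1(123.7) = 252.3
  G: 0 + 2(123.7) = 247.4
  E: 508 (inert)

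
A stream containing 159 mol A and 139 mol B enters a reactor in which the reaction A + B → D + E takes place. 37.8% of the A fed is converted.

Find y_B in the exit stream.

0.265

A reacted = 0.378 × 159 = 60.1 mol; ν_A = −1, so ξ = 60.1/1 = 60.1 mol.
Outlet amounts (n = n₀ + ν ξ):
  A: 159 − 1(60.1) = 98.9
  B: 139 − 1(60.1) = 78.9
  D: 0 + 1(60.1) = 60.1
  E: 0 + 1(60.1) = 60.1
Total out = 298 mol; y_B = 78.9 / 298 = 0.2648.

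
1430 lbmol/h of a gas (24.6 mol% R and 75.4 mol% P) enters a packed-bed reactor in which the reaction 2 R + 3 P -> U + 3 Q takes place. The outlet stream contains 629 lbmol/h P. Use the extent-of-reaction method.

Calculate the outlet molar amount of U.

For P: n = n₀ − 3ξ → 629 = 1078 − 3ξ, giving ξ = 149.7 lbmol/h.
Outlet amounts (n = n₀ + ν ξ):
  R: 351.8 − 2(149.7) = 52.3
  P: 1078 − 3(149.7) = 629
  U: 0 + 1(149.7) = 149.7
  Q: 0 + 3(149.7) = 449.2

150 lbmol/h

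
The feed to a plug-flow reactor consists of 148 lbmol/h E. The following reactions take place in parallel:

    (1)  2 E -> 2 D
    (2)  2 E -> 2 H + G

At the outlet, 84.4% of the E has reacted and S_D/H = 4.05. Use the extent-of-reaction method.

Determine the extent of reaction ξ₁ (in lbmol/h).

Conversion of E: E consumed = 0.844 × 148 = 124.9 lbmol/h = 2ξ₁ + 2ξ₂.
Selectivity: 2ξ₁ / (2ξ₂) = 4.05 → ξ₁ = 4.05 ξ₂.
Substitute: (2·4.05 + 2) ξ₂ = 124.9 → ξ₂ = 12.37 lbmol/h, ξ₁ = 50.09 lbmol/h.
Outlet amounts (n = n₀ + Σ ν·ξ):
  E: 148 − 2(50.09) − 2(12.37) = 23.09
  D: 0 + 2(50.09) = 100.2
  H: 0 + 2(12.37) = 24.74
  G: 0 + 1(12.37) = 12.37

ξ₁ = 50.1 lbmol/h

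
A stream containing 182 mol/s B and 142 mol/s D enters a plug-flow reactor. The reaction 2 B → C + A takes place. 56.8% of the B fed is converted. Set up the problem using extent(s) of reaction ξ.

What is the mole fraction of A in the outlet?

0.16

B reacted = 0.568 × 182 = 103.4 mol/s; ν_B = −2, so ξ = 103.4/2 = 51.69 mol/s.
Outlet amounts (n = n₀ + ν ξ):
  B: 182 − 2(51.69) = 78.62
  C: 0 + 1(51.69) = 51.69
  A: 0 + 1(51.69) = 51.69
  D: 142 (inert)
Total out = 324 mol/s; y_A = 51.69 / 324 = 0.1595.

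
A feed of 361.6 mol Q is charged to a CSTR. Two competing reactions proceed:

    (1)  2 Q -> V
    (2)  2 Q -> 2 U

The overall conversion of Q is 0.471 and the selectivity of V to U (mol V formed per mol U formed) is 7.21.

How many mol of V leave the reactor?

Conversion of Q: Q consumed = 0.471 × 361.6 = 170.3 mol = 2ξ₁ + 2ξ₂.
Selectivity: 1ξ₁ / (2ξ₂) = 7.21 → ξ₁ = 14.42 ξ₂.
Substitute: (2·14.42 + 2) ξ₂ = 170.3 → ξ₂ = 5.522 mol, ξ₁ = 79.63 mol.
Outlet amounts (n = n₀ + Σ ν·ξ):
  Q: 361.6 − 2(79.63) − 2(5.522) = 191.3
  V: 0 + 1(79.63) = 79.63
  U: 0 + 2(5.522) = 11.04

79.6 mol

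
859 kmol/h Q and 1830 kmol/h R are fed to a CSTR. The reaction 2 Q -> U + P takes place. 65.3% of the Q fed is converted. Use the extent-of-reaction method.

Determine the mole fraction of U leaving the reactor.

Q reacted = 0.653 × 859 = 560.9 kmol/h; ν_Q = −2, so ξ = 560.9/2 = 280.5 kmol/h.
Outlet amounts (n = n₀ + ν ξ):
  Q: 859 − 2(280.5) = 298.1
  U: 0 + 1(280.5) = 280.5
  P: 0 + 1(280.5) = 280.5
  R: 1830 (inert)
Total out = 2689 kmol/h; y_U = 280.5 / 2689 = 0.1043.

0.104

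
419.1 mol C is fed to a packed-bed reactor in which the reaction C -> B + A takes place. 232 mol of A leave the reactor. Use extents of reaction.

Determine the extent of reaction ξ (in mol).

For A: n = n₀ + 1ξ → 232 = 0 + 1ξ, giving ξ = 232 mol.
Outlet amounts (n = n₀ + ν ξ):
  C: 419.1 − 1(232) = 187.1
  B: 0 + 1(232) = 232
  A: 0 + 1(232) = 232

ξ = 232 mol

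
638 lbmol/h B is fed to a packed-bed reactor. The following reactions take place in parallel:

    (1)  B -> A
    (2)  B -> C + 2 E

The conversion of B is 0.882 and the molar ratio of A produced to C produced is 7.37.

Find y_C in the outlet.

Conversion of B: B consumed = 0.882 × 638 = 562.7 lbmol/h = 1ξ₁ + 1ξ₂.
Selectivity: 1ξ₁ / (1ξ₂) = 7.37 → ξ₁ = 7.37 ξ₂.
Substitute: (1·7.37 + 1) ξ₂ = 562.7 → ξ₂ = 67.23 lbmol/h, ξ₁ = 495.5 lbmol/h.
Outlet amounts (n = n₀ + Σ ν·ξ):
  B: 638 − 1(495.5) − 1(67.23) = 75.28
  A: 0 + 1(495.5) = 495.5
  C: 0 + 1(67.23) = 67.23
  E: 0 + 2(67.23) = 134.5
Total out = 772.5 lbmol/h; y_C = 67.23 / 772.5 = 0.08703.

0.087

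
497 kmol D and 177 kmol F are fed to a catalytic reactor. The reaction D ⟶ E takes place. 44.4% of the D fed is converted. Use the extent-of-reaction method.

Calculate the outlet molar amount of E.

D reacted = 0.444 × 497 = 220.7 kmol; ν_D = −1, so ξ = 220.7/1 = 220.7 kmol.
Outlet amounts (n = n₀ + ν ξ):
  D: 497 − 1(220.7) = 276.3
  E: 0 + 1(220.7) = 220.7
  F: 177 (inert)

221 kmol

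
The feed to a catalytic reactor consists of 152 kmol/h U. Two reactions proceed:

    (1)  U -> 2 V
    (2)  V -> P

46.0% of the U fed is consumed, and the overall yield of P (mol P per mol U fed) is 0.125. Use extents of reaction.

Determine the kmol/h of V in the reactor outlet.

Conversion of U: U consumed = 1ξ₁ = 0.46 × 152 → ξ₁ = 69.92 kmol/h.
Yield of P: 1ξ₂ / 152 = 0.125 → ξ₂ = 19 kmol/h.
Outlet amounts (n = n₀ + Σ ν·ξ):
  U: 152 − 1(69.92) = 82.08
  V: 0 + 2(69.92) − 1(19) = 120.8
  P: 0 + 1(19) = 19

121 kmol/h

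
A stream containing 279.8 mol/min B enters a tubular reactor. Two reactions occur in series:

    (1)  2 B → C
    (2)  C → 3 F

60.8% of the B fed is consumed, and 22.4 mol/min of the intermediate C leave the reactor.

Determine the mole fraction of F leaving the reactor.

0.587

Conversion of B: B consumed = 2ξ₁ = 0.608 × 279.8 → ξ₁ = 85.06 mol/min.
C balance: n_C = 0 + 1ξ₁ − 1ξ₂ = 22.4 → ξ₂ = (1·85.06 − 22.4)/1 = 62.66 mol/min.
Outlet amounts (n = n₀ + Σ ν·ξ):
  B: 279.8 − 2(85.06) = 109.7
  C: 0 + 1(85.06) − 1(62.66) = 22.4
  F: 0 + 3(62.66) = 188
Total out = 320.1 mol/min; y_F = 188 / 320.1 = 0.5873.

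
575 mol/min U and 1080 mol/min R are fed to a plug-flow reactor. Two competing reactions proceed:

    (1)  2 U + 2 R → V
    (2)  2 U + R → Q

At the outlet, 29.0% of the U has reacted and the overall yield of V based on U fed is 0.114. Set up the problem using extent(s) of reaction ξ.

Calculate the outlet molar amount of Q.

Yield of V: 1ξ₁ / 575 = 0.114 → ξ₁ = 65.55 mol/min.
Conversion of U: 2ξ₁ + 2ξ₂ = 0.29 × 575 = 166.8 → ξ₂ = 17.83 mol/min.
Outlet amounts (n = n₀ + Σ ν·ξ):
  U: 575 − 2(65.55) − 2(17.83) = 408.2
  R: 1080 − 2(65.55) − 1(17.83) = 931.1
  V: 0 + 1(65.55) = 65.55
  Q: 0 + 1(17.83) = 17.83

17.8 mol/min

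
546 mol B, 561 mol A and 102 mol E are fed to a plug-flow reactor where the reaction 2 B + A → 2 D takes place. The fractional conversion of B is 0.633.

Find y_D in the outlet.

B reacted = 0.633 × 546 = 345.6 mol; ν_B = −2, so ξ = 345.6/2 = 172.8 mol.
Outlet amounts (n = n₀ + ν ξ):
  B: 546 − 2(172.8) = 200.4
  A: 561 − 1(172.8) = 388.2
  D: 0 + 2(172.8) = 345.6
  E: 102 (inert)
Total out = 1036 mol; y_D = 345.6 / 1036 = 0.3335.

0.334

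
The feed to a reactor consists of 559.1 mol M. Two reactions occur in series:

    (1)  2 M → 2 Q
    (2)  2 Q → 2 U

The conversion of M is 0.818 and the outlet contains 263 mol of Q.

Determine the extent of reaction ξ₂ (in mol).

ξ₂ = 97.2 mol

Conversion of M: M consumed = 2ξ₁ = 0.818 × 559.1 → ξ₁ = 228.7 mol.
Q balance: n_Q = 0 + 2ξ₁ − 2ξ₂ = 263 → ξ₂ = (2·228.7 − 263)/2 = 97.17 mol.
Outlet amounts (n = n₀ + Σ ν·ξ):
  M: 559.1 − 2(228.7) = 101.8
  Q: 0 + 2(228.7) − 2(97.17) = 263
  U: 0 + 2(97.17) = 194.3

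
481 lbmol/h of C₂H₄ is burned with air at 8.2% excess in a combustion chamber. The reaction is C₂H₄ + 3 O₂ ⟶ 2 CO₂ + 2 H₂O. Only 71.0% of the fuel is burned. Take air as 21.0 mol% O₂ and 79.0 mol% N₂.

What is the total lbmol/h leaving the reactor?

7920 lbmol/h

Stoichiometric O₂ = 3 × 481 = 1443 lbmol/h; O₂ fed = 1443 × 1.082 = 1561 lbmol/h.
N₂ fed = 1561 × 79/21 = 5874 lbmol/h.
Fuel reacted = 0.71 × 481 → ξ = 341.5 lbmol/h.
Outlet (n = n₀ + ν ξ):
  C₂H₄: 481 − 1(341.5) = 139.5
  O₂: 1561 − 3(341.5) = 536.8
  N₂: 5874 (inert)
  CO₂: 0 + 2(341.5) = 683
  H₂O: 0 + 2(341.5) = 683
Total out = 139.5 + 536.8 + 5874 + 683 + 683 = 7916 lbmol/h.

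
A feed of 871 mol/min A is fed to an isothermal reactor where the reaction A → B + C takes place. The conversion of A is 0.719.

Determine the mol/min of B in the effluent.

A reacted = 0.719 × 871 = 626.2 mol/min; ν_A = −1, so ξ = 626.2/1 = 626.2 mol/min.
Outlet amounts (n = n₀ + ν ξ):
  A: 871 − 1(626.2) = 244.8
  B: 0 + 1(626.2) = 626.2
  C: 0 + 1(626.2) = 626.2

626 mol/min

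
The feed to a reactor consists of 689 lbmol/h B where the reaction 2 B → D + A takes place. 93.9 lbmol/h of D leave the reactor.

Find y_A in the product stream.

0.136

For D: n = n₀ + 1ξ → 93.9 = 0 + 1ξ, giving ξ = 93.9 lbmol/h.
Outlet amounts (n = n₀ + ν ξ):
  B: 689 − 2(93.9) = 501.2
  D: 0 + 1(93.9) = 93.9
  A: 0 + 1(93.9) = 93.9
Total out = 689 lbmol/h; y_A = 93.9 / 689 = 0.1363.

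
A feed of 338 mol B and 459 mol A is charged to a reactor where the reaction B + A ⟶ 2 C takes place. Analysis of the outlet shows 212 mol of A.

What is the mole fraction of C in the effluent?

0.62

For A: n = n₀ − 1ξ → 212 = 459 − 1ξ, giving ξ = 247 mol.
Outlet amounts (n = n₀ + ν ξ):
  B: 338 − 1(247) = 91
  A: 459 − 1(247) = 212
  C: 0 + 2(247) = 494
Total out = 797 mol; y_C = 494 / 797 = 0.6198.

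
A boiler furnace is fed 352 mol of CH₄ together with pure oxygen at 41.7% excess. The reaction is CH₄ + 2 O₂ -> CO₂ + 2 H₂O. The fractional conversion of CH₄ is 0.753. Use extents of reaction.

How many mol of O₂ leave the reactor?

Stoichiometric O₂ = 2 × 352 = 704 mol; O₂ fed = 704 × 1.417 = 997.6 mol.
Fuel reacted = 0.753 × 352 → ξ = 265.1 mol.
Outlet (n = n₀ + ν ξ):
  CH₄: 352 − 1(265.1) = 86.94
  O₂: 997.6 − 2(265.1) = 467.5
  CO₂: 0 + 1(265.1) = 265.1
  H₂O: 0 + 2(265.1) = 530.1

467 mol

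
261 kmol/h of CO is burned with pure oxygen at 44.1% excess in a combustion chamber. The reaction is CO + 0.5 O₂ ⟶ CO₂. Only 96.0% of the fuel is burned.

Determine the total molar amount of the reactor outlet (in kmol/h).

324 kmol/h

Stoichiometric O₂ = 0.5 × 261 = 130.5 kmol/h; O₂ fed = 130.5 × 1.441 = 188.1 kmol/h.
Fuel reacted = 0.96 × 261 → ξ = 250.6 kmol/h.
Outlet (n = n₀ + ν ξ):
  CO: 261 − 1(250.6) = 10.44
  O₂: 188.1 − 0.5(250.6) = 62.77
  CO₂: 0 + 1(250.6) = 250.6
Total out = 10.44 + 62.77 + 250.6 = 323.8 kmol/h.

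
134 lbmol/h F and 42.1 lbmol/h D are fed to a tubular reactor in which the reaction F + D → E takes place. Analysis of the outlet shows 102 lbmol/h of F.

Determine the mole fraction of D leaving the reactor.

0.0701

For F: n = n₀ − 1ξ → 102 = 134 − 1ξ, giving ξ = 32 lbmol/h.
Outlet amounts (n = n₀ + ν ξ):
  F: 134 − 1(32) = 102
  D: 42.1 − 1(32) = 10.1
  E: 0 + 1(32) = 32
Total out = 144.1 lbmol/h; y_D = 10.1 / 144.1 = 0.07009.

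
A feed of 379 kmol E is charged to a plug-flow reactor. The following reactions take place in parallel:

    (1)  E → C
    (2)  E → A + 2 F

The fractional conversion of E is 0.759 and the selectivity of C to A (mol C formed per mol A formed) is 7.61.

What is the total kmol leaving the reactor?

446 kmol

Conversion of E: E consumed = 0.759 × 379 = 287.7 kmol = 1ξ₁ + 1ξ₂.
Selectivity: 1ξ₁ / (1ξ₂) = 7.61 → ξ₁ = 7.61 ξ₂.
Substitute: (1·7.61 + 1) ξ₂ = 287.7 → ξ₂ = 33.41 kmol, ξ₁ = 254.3 kmol.
Outlet amounts (n = n₀ + Σ ν·ξ):
  E: 379 − 1(254.3) − 1(33.41) = 91.34
  C: 0 + 1(254.3) = 254.3
  A: 0 + 1(33.41) = 33.41
  F: 0 + 2(33.41) = 66.82
Total out = 91.34 + 254.3 + 33.41 + 66.82 = 445.8 kmol.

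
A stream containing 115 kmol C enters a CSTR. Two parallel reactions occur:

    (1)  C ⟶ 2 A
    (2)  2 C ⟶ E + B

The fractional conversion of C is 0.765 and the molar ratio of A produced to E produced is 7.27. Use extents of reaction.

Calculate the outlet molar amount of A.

114 kmol

Conversion of C: C consumed = 0.765 × 115 = 87.98 kmol = 1ξ₁ + 2ξ₂.
Selectivity: 2ξ₁ / (1ξ₂) = 7.27 → ξ₁ = 3.635 ξ₂.
Substitute: (1·3.635 + 2) ξ₂ = 87.98 → ξ₂ = 15.61 kmol, ξ₁ = 56.75 kmol.
Outlet amounts (n = n₀ + Σ ν·ξ):
  C: 115 − 1(56.75) − 2(15.61) = 27.02
  A: 0 + 2(56.75) = 113.5
  E: 0 + 1(15.61) = 15.61
  B: 0 + 1(15.61) = 15.61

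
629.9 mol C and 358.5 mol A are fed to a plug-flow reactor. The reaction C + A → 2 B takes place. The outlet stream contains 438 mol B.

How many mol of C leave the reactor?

411 mol

For B: n = n₀ + 2ξ → 438 = 0 + 2ξ, giving ξ = 219 mol.
Outlet amounts (n = n₀ + ν ξ):
  C: 629.9 − 1(219) = 410.9
  A: 358.5 − 1(219) = 139.5
  B: 0 + 2(219) = 438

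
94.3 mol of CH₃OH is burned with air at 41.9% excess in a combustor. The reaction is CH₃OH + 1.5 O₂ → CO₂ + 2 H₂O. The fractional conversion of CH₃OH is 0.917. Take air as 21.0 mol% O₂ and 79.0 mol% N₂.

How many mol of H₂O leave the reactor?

173 mol

Stoichiometric O₂ = 1.5 × 94.3 = 141.4 mol; O₂ fed = 141.4 × 1.419 = 200.7 mol.
N₂ fed = 200.7 × 79/21 = 755.1 mol.
Fuel reacted = 0.917 × 94.3 → ξ = 86.47 mol.
Outlet (n = n₀ + ν ξ):
  CH₃OH: 94.3 − 1(86.47) = 7.827
  O₂: 200.7 − 1.5(86.47) = 71.01
  N₂: 755.1 (inert)
  CO₂: 0 + 1(86.47) = 86.47
  H₂O: 0 + 2(86.47) = 172.9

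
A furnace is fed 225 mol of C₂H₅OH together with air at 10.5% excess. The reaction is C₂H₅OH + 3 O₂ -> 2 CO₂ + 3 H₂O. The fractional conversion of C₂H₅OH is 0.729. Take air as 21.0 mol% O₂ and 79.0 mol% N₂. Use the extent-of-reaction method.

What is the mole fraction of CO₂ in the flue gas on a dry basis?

Stoichiometric O₂ = 3 × 225 = 675 mol; O₂ fed = 675 × 1.105 = 745.9 mol.
N₂ fed = 745.9 × 79/21 = 2806 mol.
Fuel reacted = 0.729 × 225 → ξ = 164 mol.
Outlet (n = n₀ + ν ξ):
  C₂H₅OH: 225 − 1(164) = 60.97
  O₂: 745.9 − 3(164) = 253.8
  N₂: 2806 (inert)
  CO₂: 0 + 2(164) = 328.1
  H₂O: 0 + 3(164) = 492.1
Dry total = 3449 mol; y_CO₂ (dry) = 328.1 / 3449 = 0.09512.

0.0951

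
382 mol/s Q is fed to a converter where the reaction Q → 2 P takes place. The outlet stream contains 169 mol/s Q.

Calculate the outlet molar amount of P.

426 mol/s

For Q: n = n₀ − 1ξ → 169 = 382 − 1ξ, giving ξ = 213 mol/s.
Outlet amounts (n = n₀ + ν ξ):
  Q: 382 − 1(213) = 169
  P: 0 + 2(213) = 426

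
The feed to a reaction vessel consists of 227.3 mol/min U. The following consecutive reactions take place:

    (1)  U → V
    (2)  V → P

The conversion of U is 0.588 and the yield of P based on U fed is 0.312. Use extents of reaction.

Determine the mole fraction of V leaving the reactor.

Conversion of U: U consumed = 1ξ₁ = 0.588 × 227.3 → ξ₁ = 133.7 mol/min.
Yield of P: 1ξ₂ / 227.3 = 0.312 → ξ₂ = 70.92 mol/min.
Outlet amounts (n = n₀ + Σ ν·ξ):
  U: 227.3 − 1(133.7) = 93.65
  V: 0 + 1(133.7) − 1(70.92) = 62.73
  P: 0 + 1(70.92) = 70.92
Total out = 227.3 mol/min; y_V = 62.73 / 227.3 = 0.276.

0.276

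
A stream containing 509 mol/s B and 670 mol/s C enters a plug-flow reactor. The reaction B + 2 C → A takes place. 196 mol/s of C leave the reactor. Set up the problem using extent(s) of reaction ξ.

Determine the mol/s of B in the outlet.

272 mol/s

For C: n = n₀ − 2ξ → 196 = 670 − 2ξ, giving ξ = 237 mol/s.
Outlet amounts (n = n₀ + ν ξ):
  B: 509 − 1(237) = 272
  C: 670 − 2(237) = 196
  A: 0 + 1(237) = 237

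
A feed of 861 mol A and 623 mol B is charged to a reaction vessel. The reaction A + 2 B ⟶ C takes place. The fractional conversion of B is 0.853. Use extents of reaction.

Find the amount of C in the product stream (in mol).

266 mol

B reacted = 0.853 × 623 = 531.4 mol; ν_B = −2, so ξ = 531.4/2 = 265.7 mol.
Outlet amounts (n = n₀ + ν ξ):
  A: 861 − 1(265.7) = 595.3
  B: 623 − 2(265.7) = 91.58
  C: 0 + 1(265.7) = 265.7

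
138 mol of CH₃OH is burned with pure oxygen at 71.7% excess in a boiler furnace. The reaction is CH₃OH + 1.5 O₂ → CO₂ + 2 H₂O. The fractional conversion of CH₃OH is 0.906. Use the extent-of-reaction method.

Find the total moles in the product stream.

556 mol

Stoichiometric O₂ = 1.5 × 138 = 207 mol; O₂ fed = 207 × 1.717 = 355.4 mol.
Fuel reacted = 0.906 × 138 → ξ = 125 mol.
Outlet (n = n₀ + ν ξ):
  CH₃OH: 138 − 1(125) = 12.97
  O₂: 355.4 − 1.5(125) = 167.9
  CO₂: 0 + 1(125) = 125
  H₂O: 0 + 2(125) = 250.1
Total out = 12.97 + 167.9 + 125 + 250.1 = 555.9 mol.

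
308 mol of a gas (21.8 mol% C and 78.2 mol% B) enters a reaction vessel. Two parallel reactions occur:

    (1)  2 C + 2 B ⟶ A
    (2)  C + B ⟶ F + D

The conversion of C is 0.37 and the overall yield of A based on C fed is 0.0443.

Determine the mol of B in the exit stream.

Yield of A: 1ξ₁ / 67.14 = 0.0443 → ξ₁ = 2.974 mol.
Conversion of C: 2ξ₁ + 1ξ₂ = 0.37 × 67.14 = 24.84 → ξ₂ = 18.89 mol.
Outlet amounts (n = n₀ + Σ ν·ξ):
  C: 67.14 − 2(2.974) − 1(18.89) = 42.3
  B: 240.9 − 2(2.974) − 1(18.89) = 216
  A: 0 + 1(2.974) = 2.974
  F: 0 + 1(18.89) = 18.89
  D: 0 + 1(18.89) = 18.89

216 mol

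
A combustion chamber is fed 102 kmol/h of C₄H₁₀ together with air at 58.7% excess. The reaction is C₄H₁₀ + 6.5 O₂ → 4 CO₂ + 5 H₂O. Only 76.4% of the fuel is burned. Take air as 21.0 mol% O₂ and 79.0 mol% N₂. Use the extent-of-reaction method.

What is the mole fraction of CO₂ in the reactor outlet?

0.0596

Stoichiometric O₂ = 6.5 × 102 = 663 kmol/h; O₂ fed = 663 × 1.587 = 1052 kmol/h.
N₂ fed = 1052 × 79/21 = 3958 kmol/h.
Fuel reacted = 0.764 × 102 → ξ = 77.93 kmol/h.
Outlet (n = n₀ + ν ξ):
  C₄H₁₀: 102 − 1(77.93) = 24.07
  O₂: 1052 − 6.5(77.93) = 545.6
  N₂: 3958 (inert)
  CO₂: 0 + 4(77.93) = 311.7
  H₂O: 0 + 5(77.93) = 389.6
Total out = 5229 kmol/h; y_CO₂ = 311.7 / 5229 = 0.05961.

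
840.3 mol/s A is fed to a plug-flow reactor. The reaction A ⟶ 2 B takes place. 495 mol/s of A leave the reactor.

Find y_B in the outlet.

For A: n = n₀ − 1ξ → 495 = 840.3 − 1ξ, giving ξ = 345.3 mol/s.
Outlet amounts (n = n₀ + ν ξ):
  A: 840.3 − 1(345.3) = 495
  B: 0 + 2(345.3) = 690.6
Total out = 1186 mol/s; y_B = 690.6 / 1186 = 0.5825.

0.582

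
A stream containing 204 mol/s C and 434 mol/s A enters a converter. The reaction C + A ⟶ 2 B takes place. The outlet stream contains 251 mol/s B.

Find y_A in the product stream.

0.484

For B: n = n₀ + 2ξ → 251 = 0 + 2ξ, giving ξ = 125.5 mol/s.
Outlet amounts (n = n₀ + ν ξ):
  C: 204 − 1(125.5) = 78.5
  A: 434 − 1(125.5) = 308.5
  B: 0 + 2(125.5) = 251
Total out = 638 mol/s; y_A = 308.5 / 638 = 0.4835.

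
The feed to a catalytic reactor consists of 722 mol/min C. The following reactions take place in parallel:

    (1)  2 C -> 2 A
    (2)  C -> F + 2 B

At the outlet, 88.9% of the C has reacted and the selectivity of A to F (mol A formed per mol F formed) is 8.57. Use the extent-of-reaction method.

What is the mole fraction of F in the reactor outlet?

Conversion of C: C consumed = 0.889 × 722 = 641.9 mol/min = 2ξ₁ + 1ξ₂.
Selectivity: 2ξ₁ / (1ξ₂) = 8.57 → ξ₁ = 4.285 ξ₂.
Substitute: (2·4.285 + 1) ξ₂ = 641.9 → ξ₂ = 67.07 mol/min, ξ₁ = 287.4 mol/min.
Outlet amounts (n = n₀ + Σ ν·ξ):
  C: 722 − 2(287.4) − 1(67.07) = 80.14
  A: 0 + 2(287.4) = 574.8
  F: 0 + 1(67.07) = 67.07
  B: 0 + 2(67.07) = 134.1
Total out = 856.1 mol/min; y_F = 67.07 / 856.1 = 0.07834.

0.0783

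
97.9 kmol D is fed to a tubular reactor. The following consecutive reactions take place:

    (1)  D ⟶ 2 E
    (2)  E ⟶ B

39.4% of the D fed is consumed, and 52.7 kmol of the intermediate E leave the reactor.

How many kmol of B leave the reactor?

Conversion of D: D consumed = 1ξ₁ = 0.394 × 97.9 → ξ₁ = 38.57 kmol.
E balance: n_E = 0 + 2ξ₁ − 1ξ₂ = 52.7 → ξ₂ = (2·38.57 − 52.7)/1 = 24.45 kmol.
Outlet amounts (n = n₀ + Σ ν·ξ):
  D: 97.9 − 1(38.57) = 59.33
  E: 0 + 2(38.57) − 1(24.45) = 52.7
  B: 0 + 1(24.45) = 24.45

24.4 kmol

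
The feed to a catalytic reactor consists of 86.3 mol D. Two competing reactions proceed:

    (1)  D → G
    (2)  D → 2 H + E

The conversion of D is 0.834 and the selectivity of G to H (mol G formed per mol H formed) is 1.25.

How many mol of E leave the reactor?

Conversion of D: D consumed = 0.834 × 86.3 = 71.97 mol = 1ξ₁ + 1ξ₂.
Selectivity: 1ξ₁ / (2ξ₂) = 1.25 → ξ₁ = 2.5 ξ₂.
Substitute: (1·2.5 + 1) ξ₂ = 71.97 → ξ₂ = 20.56 mol, ξ₁ = 51.41 mol.
Outlet amounts (n = n₀ + Σ ν·ξ):
  D: 86.3 − 1(51.41) − 1(20.56) = 14.33
  G: 0 + 1(51.41) = 51.41
  H: 0 + 2(20.56) = 41.13
  E: 0 + 1(20.56) = 20.56

20.6 mol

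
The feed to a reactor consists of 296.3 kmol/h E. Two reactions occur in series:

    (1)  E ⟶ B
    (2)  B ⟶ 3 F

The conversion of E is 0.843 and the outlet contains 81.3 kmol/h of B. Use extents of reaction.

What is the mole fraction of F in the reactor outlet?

0.798

Conversion of E: E consumed = 1ξ₁ = 0.843 × 296.3 → ξ₁ = 249.8 kmol/h.
B balance: n_B = 0 + 1ξ₁ − 1ξ₂ = 81.3 → ξ₂ = (1·249.8 − 81.3)/1 = 168.5 kmol/h.
Outlet amounts (n = n₀ + Σ ν·ξ):
  E: 296.3 − 1(249.8) = 46.52
  B: 0 + 1(249.8) − 1(168.5) = 81.3
  F: 0 + 3(168.5) = 505.4
Total out = 633.3 kmol/h; y_F = 505.4 / 633.3 = 0.7982.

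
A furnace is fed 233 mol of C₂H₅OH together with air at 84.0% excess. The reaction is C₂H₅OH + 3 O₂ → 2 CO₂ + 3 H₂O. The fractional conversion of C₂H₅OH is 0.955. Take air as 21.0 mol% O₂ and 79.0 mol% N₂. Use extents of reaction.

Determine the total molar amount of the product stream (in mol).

6580 mol

Stoichiometric O₂ = 3 × 233 = 699 mol; O₂ fed = 699 × 1.840 = 1286 mol.
N₂ fed = 1286 × 79/21 = 4838 mol.
Fuel reacted = 0.955 × 233 → ξ = 222.5 mol.
Outlet (n = n₀ + ν ξ):
  C₂H₅OH: 233 − 1(222.5) = 10.49
  O₂: 1286 − 3(222.5) = 618.6
  N₂: 4838 (inert)
  CO₂: 0 + 2(222.5) = 445
  H₂O: 0 + 3(222.5) = 667.5
Total out = 10.49 + 618.6 + 4838 + 445 + 667.5 = 6580 mol.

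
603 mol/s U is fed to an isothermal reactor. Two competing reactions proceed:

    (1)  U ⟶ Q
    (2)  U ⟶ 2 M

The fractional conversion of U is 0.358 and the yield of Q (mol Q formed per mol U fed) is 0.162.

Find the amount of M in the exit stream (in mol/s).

236 mol/s

Yield of Q: 1ξ₁ / 603 = 0.162 → ξ₁ = 97.69 mol/s.
Conversion of U: 1ξ₁ + 1ξ₂ = 0.358 × 603 = 215.9 → ξ₂ = 118.2 mol/s.
Outlet amounts (n = n₀ + Σ ν·ξ):
  U: 603 − 1(97.69) − 1(118.2) = 387.1
  Q: 0 + 1(97.69) = 97.69
  M: 0 + 2(118.2) = 236.4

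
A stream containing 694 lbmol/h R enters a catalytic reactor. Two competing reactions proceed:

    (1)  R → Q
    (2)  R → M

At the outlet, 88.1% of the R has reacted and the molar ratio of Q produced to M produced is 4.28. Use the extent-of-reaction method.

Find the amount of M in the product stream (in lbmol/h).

Conversion of R: R consumed = 0.881 × 694 = 611.4 lbmol/h = 1ξ₁ + 1ξ₂.
Selectivity: 1ξ₁ / (1ξ₂) = 4.28 → ξ₁ = 4.28 ξ₂.
Substitute: (1·4.28 + 1) ξ₂ = 611.4 → ξ₂ = 115.8 lbmol/h, ξ₁ = 495.6 lbmol/h.
Outlet amounts (n = n₀ + Σ ν·ξ):
  R: 694 − 1(495.6) − 1(115.8) = 82.59
  Q: 0 + 1(495.6) = 495.6
  M: 0 + 1(115.8) = 115.8

116 lbmol/h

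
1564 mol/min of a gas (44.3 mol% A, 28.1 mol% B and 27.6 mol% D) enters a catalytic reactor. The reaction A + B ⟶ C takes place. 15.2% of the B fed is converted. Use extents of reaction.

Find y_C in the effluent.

0.0446

B reacted = 0.152 × 439.5 = 66.8 mol/min; ν_B = −1, so ξ = 66.8/1 = 66.8 mol/min.
Outlet amounts (n = n₀ + ν ξ):
  A: 692.9 − 1(66.8) = 626.1
  B: 439.5 − 1(66.8) = 372.7
  C: 0 + 1(66.8) = 66.8
  D: 431.7 (inert)
Total out = 1497 mol/min; y_C = 66.8 / 1497 = 0.04462.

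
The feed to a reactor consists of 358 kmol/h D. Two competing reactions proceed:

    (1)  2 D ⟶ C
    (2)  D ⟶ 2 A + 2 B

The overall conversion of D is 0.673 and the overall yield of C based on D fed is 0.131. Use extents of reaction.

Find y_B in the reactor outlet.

Yield of C: 1ξ₁ / 358 = 0.131 → ξ₁ = 46.9 kmol/h.
Conversion of D: 2ξ₁ + 1ξ₂ = 0.673 × 358 = 240.9 → ξ₂ = 147.1 kmol/h.
Outlet amounts (n = n₀ + Σ ν·ξ):
  D: 358 − 2(46.9) − 1(147.1) = 117.1
  C: 0 + 1(46.9) = 46.9
  A: 0 + 2(147.1) = 294.3
  B: 0 + 2(147.1) = 294.3
Total out = 752.5 kmol/h; y_B = 294.3 / 752.5 = 0.3911.

0.391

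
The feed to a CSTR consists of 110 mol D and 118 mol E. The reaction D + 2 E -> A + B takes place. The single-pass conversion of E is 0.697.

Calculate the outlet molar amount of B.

E reacted = 0.697 × 118 = 82.25 mol; ν_E = −2, so ξ = 82.25/2 = 41.12 mol.
Outlet amounts (n = n₀ + ν ξ):
  D: 110 − 1(41.12) = 68.88
  E: 118 − 2(41.12) = 35.75
  A: 0 + 1(41.12) = 41.12
  B: 0 + 1(41.12) = 41.12

41.1 mol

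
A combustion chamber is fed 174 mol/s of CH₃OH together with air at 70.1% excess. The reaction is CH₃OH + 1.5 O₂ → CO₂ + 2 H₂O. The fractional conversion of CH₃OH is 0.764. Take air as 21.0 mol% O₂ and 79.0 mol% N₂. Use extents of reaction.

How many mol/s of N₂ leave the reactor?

1670 mol/s

Stoichiometric O₂ = 1.5 × 174 = 261 mol/s; O₂ fed = 261 × 1.701 = 444 mol/s.
N₂ fed = 444 × 79/21 = 1670 mol/s.
Fuel reacted = 0.764 × 174 → ξ = 132.9 mol/s.
Outlet (n = n₀ + ν ξ):
  CH₃OH: 174 − 1(132.9) = 41.06
  O₂: 444 − 1.5(132.9) = 244.6
  N₂: 1670 (inert)
  CO₂: 0 + 1(132.9) = 132.9
  H₂O: 0 + 2(132.9) = 265.9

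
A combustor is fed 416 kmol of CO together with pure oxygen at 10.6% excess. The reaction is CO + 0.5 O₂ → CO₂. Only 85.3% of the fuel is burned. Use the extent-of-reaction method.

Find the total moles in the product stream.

Stoichiometric O₂ = 0.5 × 416 = 208 kmol; O₂ fed = 208 × 1.106 = 230 kmol.
Fuel reacted = 0.853 × 416 → ξ = 354.8 kmol.
Outlet (n = n₀ + ν ξ):
  CO: 416 − 1(354.8) = 61.15
  O₂: 230 − 0.5(354.8) = 52.62
  CO₂: 0 + 1(354.8) = 354.8
Total out = 61.15 + 52.62 + 354.8 = 468.6 kmol.

469 kmol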